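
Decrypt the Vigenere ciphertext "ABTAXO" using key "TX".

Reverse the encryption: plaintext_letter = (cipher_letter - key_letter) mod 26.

Step 1: Extend key: TXTXTX
Step 2: Decrypt each letter (c - k) mod 26:
  A(0) - T(19) = (0-19) mod 26 = 7 = H
  B(1) - X(23) = (1-23) mod 26 = 4 = E
  T(19) - T(19) = (19-19) mod 26 = 0 = A
  A(0) - X(23) = (0-23) mod 26 = 3 = D
  X(23) - T(19) = (23-19) mod 26 = 4 = E
  O(14) - X(23) = (14-23) mod 26 = 17 = R
Plaintext: HEADER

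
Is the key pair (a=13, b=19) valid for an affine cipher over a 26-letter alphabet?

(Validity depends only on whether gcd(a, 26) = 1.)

Step 1: Compute gcd(13, 26).
Step 2: gcd(13, 26) = 13.
Since gcd = 13 != 1, 13 shares a common factor with 26, so it cannot be used.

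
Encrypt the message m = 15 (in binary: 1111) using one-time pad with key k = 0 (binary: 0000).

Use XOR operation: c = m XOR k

Step 1: Write out the XOR operation bit by bit:
  Message: 1111
  Key:     0000
  XOR:     1111
Step 2: Convert to decimal: 1111 = 15.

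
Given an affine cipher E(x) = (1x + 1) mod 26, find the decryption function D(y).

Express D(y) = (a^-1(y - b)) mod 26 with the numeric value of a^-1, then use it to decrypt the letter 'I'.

Step 1: Find a^-1, the modular inverse of 1 mod 26.
Step 2: We need 1 * a^-1 = 1 (mod 26).
Step 3: 1 * 1 = 1 = 0 * 26 + 1, so a^-1 = 1.
Step 4: D(y) = 1(y - 1) mod 26.
Step 5: Apply to 'I' (y = 8): D(8) = 1 * (8 - 1) mod 26 = 1 * 7 mod 26 = 7 -> 'H'.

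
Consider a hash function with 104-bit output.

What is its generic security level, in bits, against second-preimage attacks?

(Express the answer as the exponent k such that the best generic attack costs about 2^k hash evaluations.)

Step 1: The hash has a 104-bit output.
Step 2: Second-preimage resistance means: given a specific input x, it should be infeasible to find a different y with h(y) = h(x).
With a 104-bit output, a generic search for a second preimage costs about 2^104 evaluations (each trial matches the fixed target with probability 2^-104).
Step 3: Security level = 104 bits.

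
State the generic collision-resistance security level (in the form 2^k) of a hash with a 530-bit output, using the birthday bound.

Step 1: The birthday paradox gives collision probability ~50% after sqrt(2^n) = 2^(n/2) hashes.
Step 2: For 530-bit output: 2^(530/2) = 2^265.
Step 3: Approximately 2^265 hash computations needed.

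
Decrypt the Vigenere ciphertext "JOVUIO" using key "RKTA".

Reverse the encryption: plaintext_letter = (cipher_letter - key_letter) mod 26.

Step 1: Extend key: RKTARK
Step 2: Decrypt each letter (c - k) mod 26:
  J(9) - R(17) = (9-17) mod 26 = 18 = S
  O(14) - K(10) = (14-10) mod 26 = 4 = E
  V(21) - T(19) = (21-19) mod 26 = 2 = C
  U(20) - A(0) = (20-0) mod 26 = 20 = U
  I(8) - R(17) = (8-17) mod 26 = 17 = R
  O(14) - K(10) = (14-10) mod 26 = 4 = E
Plaintext: SECURE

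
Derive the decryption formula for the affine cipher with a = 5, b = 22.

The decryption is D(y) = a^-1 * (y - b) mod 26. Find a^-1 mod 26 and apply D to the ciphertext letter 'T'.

Step 1: Find a^-1, the modular inverse of 5 mod 26.
Step 2: We need 5 * a^-1 = 1 (mod 26).
Step 3: 5 * 21 = 105 = 4 * 26 + 1, so a^-1 = 21.
Step 4: D(y) = 21(y - 22) mod 26.
Step 5: Apply to 'T' (y = 19): D(19) = 21 * (19 - 22) mod 26 = 21 * -3 mod 26 = 15 -> 'P'.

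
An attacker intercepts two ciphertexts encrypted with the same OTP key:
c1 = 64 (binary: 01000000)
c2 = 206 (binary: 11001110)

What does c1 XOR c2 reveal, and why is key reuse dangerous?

Step 1: c1 XOR c2 = (m1 XOR k) XOR (m2 XOR k).
Step 2: By XOR associativity/commutativity: = m1 XOR m2 XOR k XOR k = m1 XOR m2.
Step 3: 01000000 XOR 11001110 = 10001110 = 142.
Step 4: The key cancels out! An attacker learns m1 XOR m2 = 142, revealing the relationship between plaintexts.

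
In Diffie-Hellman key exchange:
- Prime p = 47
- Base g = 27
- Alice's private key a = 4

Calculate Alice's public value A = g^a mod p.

Step 1: A = g^a mod p = 27^4 mod 47.
  27^1 mod 47 = 27
  27^2 mod 47 = (27 * 27) mod 47 = 24
  27^3 mod 47 = (24 * 27) mod 47 = 37
  27^4 mod 47 = (37 * 27) mod 47 = 12
Result: A = 12.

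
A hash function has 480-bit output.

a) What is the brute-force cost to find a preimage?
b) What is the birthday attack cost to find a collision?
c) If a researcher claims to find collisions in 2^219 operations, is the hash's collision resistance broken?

Step 1: Preimage resistance requires brute-force of 2^480 operations.
Step 2: Collision resistance (birthday bound) = 2^(480/2) = 2^240.
Step 3: The claimed attack costs 2^219 operations.
Step 4: Since 2^219 < 2^240, the claimed attack beats the generic birthday bound, so collision resistance is broken.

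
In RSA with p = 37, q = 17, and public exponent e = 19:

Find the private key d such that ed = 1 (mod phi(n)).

Step 1: n = 37 * 17 = 629.
Step 2: phi(n) = 36 * 16 = 576.
Step 3: Find d such that 19 * d = 1 (mod 576).
Step 4: d = 19^(-1) mod 576 = 91.
Verification: 19 * 91 = 1729 = 3 * 576 + 1.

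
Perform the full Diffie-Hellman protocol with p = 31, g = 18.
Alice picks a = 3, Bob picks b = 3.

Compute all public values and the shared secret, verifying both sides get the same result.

Step 1: A = g^a mod p = 18^3 mod 31 = 4.
Step 2: B = g^b mod p = 18^3 mod 31 = 4.
Step 3: Alice computes s = B^a mod p = 4^3 mod 31 = 2.
Step 4: Bob computes s = A^b mod p = 4^3 mod 31 = 2.
Both sides agree: shared secret = 2.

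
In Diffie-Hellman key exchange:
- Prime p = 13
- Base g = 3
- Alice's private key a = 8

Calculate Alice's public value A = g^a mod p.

Step 1: A = g^a mod p = 3^8 mod 13.
  3^1 mod 13 = 3
  3^2 mod 13 = (3 * 3) mod 13 = 9
  3^3 mod 13 = (9 * 3) mod 13 = 1
  3^4 mod 13 = (1 * 3) mod 13 = 3
  3^5 mod 13 = (3 * 3) mod 13 = 9
  3^6 mod 13 = (9 * 3) mod 13 = 1
  3^7 mod 13 = (1 * 3) mod 13 = 3
  3^8 mod 13 = (3 * 3) mod 13 = 9
Result: A = 9.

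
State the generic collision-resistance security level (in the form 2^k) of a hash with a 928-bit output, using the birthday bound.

Step 1: The birthday paradox gives collision probability ~50% after sqrt(2^n) = 2^(n/2) hashes.
Step 2: For 928-bit output: 2^(928/2) = 2^464.
Step 3: Approximately 2^464 hash computations needed.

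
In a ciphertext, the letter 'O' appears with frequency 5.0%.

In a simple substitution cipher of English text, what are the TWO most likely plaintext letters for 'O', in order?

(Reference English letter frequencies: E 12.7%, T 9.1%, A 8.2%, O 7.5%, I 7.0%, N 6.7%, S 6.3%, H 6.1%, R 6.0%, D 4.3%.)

Step 1: Observed frequency of 'O' is 5.0%.
Step 2: Compute distances to each reference frequency and sort:
  D (4.3%): difference = 0.7% <-- BEST
  R (6.0%): difference = 1.0% <-- RUNNER-UP
  H (6.1%): difference = 1.1%
  S (6.3%): difference = 1.3%
  N (6.7%): difference = 1.7%
Step 3: Most likely is 'D' (4.3%, diff 0.7%); second most likely is 'R' (6.0%, diff 1.0%).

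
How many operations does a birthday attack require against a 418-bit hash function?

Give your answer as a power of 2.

Step 1: The birthday paradox gives collision probability ~50% after sqrt(2^n) = 2^(n/2) hashes.
Step 2: For 418-bit output: 2^(418/2) = 2^209.
Step 3: Approximately 2^209 hash computations needed.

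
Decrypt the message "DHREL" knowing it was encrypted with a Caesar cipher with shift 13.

Step 1: Reverse the shift by subtracting 13 from each letter position.
  D (position 3) -> position (3-13) mod 26 = 16 -> Q
  H (position 7) -> position (7-13) mod 26 = 20 -> U
  R (position 17) -> position (17-13) mod 26 = 4 -> E
  E (position 4) -> position (4-13) mod 26 = 17 -> R
  L (position 11) -> position (11-13) mod 26 = 24 -> Y
Decrypted message: QUERY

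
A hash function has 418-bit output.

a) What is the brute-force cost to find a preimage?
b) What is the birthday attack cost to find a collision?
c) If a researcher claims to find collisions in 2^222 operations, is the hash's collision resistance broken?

Step 1: Preimage resistance requires brute-force of 2^418 operations.
Step 2: Collision resistance (birthday bound) = 2^(418/2) = 2^209.
Step 3: The claimed attack costs 2^222 operations.
Step 4: Since 2^222 >= 2^209, the claimed attack is no faster than the generic birthday attack, so this does not break collision resistance.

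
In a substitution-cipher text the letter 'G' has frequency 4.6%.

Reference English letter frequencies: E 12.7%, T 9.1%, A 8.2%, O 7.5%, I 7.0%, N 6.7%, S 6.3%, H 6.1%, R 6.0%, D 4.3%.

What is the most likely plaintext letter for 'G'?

Step 1: The observed frequency is 4.6%.
Step 2: Compare with English frequencies:
  E: 12.7% (difference: 8.1%)
  T: 9.1% (difference: 4.5%)
  A: 8.2% (difference: 3.6%)
  O: 7.5% (difference: 2.9%)
  I: 7.0% (difference: 2.4%)
  N: 6.7% (difference: 2.1%)
  S: 6.3% (difference: 1.7%)
  H: 6.1% (difference: 1.5%)
  R: 6.0% (difference: 1.4%)
  D: 4.3% (difference: 0.3%) <-- closest
Step 3: 'G' most likely represents 'D' (frequency 4.3%).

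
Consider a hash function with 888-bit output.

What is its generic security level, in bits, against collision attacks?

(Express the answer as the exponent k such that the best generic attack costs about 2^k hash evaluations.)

Step 1: The hash has a 888-bit output.
Step 2: Collision resistance means it should be infeasible to find any x != y with h(x) = h(y).
By the birthday bound, a generic collision search succeeds after about sqrt(2^888) = 2^(888/2) = 2^444 evaluations.
Step 3: Security level = 444 bits.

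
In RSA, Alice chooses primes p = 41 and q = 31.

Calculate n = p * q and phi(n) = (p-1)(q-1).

Step 1: n = p * q = 41 * 31 = 1271.
Step 2: phi(n) = (p-1)(q-1) = 40 * 30 = 1200.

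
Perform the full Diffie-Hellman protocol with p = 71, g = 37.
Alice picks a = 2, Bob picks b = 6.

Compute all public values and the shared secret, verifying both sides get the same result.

Step 1: A = g^a mod p = 37^2 mod 71 = 20.
Step 2: B = g^b mod p = 37^6 mod 71 = 48.
Step 3: Alice computes s = B^a mod p = 48^2 mod 71 = 32.
Step 4: Bob computes s = A^b mod p = 20^6 mod 71 = 32.
Both sides agree: shared secret = 32.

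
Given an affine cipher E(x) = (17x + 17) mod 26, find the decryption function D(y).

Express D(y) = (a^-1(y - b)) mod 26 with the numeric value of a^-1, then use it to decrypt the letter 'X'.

Step 1: Find a^-1, the modular inverse of 17 mod 26.
Step 2: We need 17 * a^-1 = 1 (mod 26).
Step 3: 17 * 23 = 391 = 15 * 26 + 1, so a^-1 = 23.
Step 4: D(y) = 23(y - 17) mod 26.
Step 5: Apply to 'X' (y = 23): D(23) = 23 * (23 - 17) mod 26 = 23 * 6 mod 26 = 8 -> 'I'.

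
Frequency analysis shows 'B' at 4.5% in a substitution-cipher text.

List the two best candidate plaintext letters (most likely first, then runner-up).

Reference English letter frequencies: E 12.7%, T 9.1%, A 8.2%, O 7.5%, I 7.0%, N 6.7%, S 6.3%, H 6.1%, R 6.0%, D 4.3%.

Step 1: Observed frequency of 'B' is 4.5%.
Step 2: Compute distances to each reference frequency and sort:
  D (4.3%): difference = 0.2% <-- BEST
  R (6.0%): difference = 1.5% <-- RUNNER-UP
  H (6.1%): difference = 1.6%
  S (6.3%): difference = 1.8%
  N (6.7%): difference = 2.2%
Step 3: Most likely is 'D' (4.3%, diff 0.2%); second most likely is 'R' (6.0%, diff 1.5%).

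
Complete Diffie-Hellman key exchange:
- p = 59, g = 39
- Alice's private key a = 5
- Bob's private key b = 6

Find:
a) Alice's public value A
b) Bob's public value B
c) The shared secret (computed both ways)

Step 1: A = g^a mod p = 39^5 mod 59 = 42.
Step 2: B = g^b mod p = 39^6 mod 59 = 45.
Step 3: Alice computes s = B^a mod p = 45^5 mod 59 = 20.
Step 4: Bob computes s = A^b mod p = 42^6 mod 59 = 20.
Both sides agree: shared secret = 20.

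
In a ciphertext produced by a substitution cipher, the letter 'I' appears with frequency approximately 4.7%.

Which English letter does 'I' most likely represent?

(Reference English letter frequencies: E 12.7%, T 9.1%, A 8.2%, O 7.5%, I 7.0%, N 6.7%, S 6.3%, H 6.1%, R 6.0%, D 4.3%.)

Step 1: The observed frequency is 4.7%.
Step 2: Compare with English frequencies:
  E: 12.7% (difference: 8.0%)
  T: 9.1% (difference: 4.4%)
  A: 8.2% (difference: 3.5%)
  O: 7.5% (difference: 2.8%)
  I: 7.0% (difference: 2.3%)
  N: 6.7% (difference: 2.0%)
  S: 6.3% (difference: 1.6%)
  H: 6.1% (difference: 1.4%)
  R: 6.0% (difference: 1.3%)
  D: 4.3% (difference: 0.4%) <-- closest
Step 3: 'I' most likely represents 'D' (frequency 4.3%).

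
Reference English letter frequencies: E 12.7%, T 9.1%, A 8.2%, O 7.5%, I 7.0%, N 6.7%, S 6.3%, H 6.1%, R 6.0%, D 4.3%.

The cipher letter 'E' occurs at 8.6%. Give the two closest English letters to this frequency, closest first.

Step 1: Observed frequency of 'E' is 8.6%.
Step 2: Compute distances to each reference frequency and sort:
  A (8.2%): difference = 0.4% <-- BEST
  T (9.1%): difference = 0.5% <-- RUNNER-UP
  O (7.5%): difference = 1.1%
  I (7.0%): difference = 1.6%
  N (6.7%): difference = 1.9%
Step 3: Most likely is 'A' (8.2%, diff 0.4%); second most likely is 'T' (9.1%, diff 0.5%).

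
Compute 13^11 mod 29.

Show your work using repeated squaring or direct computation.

Step 1: Compute 13^11 mod 29 step by step, reducing modulo 29 at each step.
  13^1 mod 29 = 13
  13^2 mod 29 = (13 * 13) mod 29 = 24
  13^3 mod 29 = (24 * 13) mod 29 = 22
  13^4 mod 29 = (22 * 13) mod 29 = 25
  13^5 mod 29 = (25 * 13) mod 29 = 6
  13^6 mod 29 = (6 * 13) mod 29 = 20
  13^7 mod 29 = (20 * 13) mod 29 = 28
  13^8 mod 29 = (28 * 13) mod 29 = 16
  13^9 mod 29 = (16 * 13) mod 29 = 5
  13^10 mod 29 = (5 * 13) mod 29 = 7
  13^11 mod 29 = (7 * 13) mod 29 = 4
Step 2: Result = 4.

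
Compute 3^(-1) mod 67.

Step 1: We need x such that 3 * x = 1 (mod 67).
Step 2: Using the extended Euclidean algorithm or trial:
  3 * 45 = 135 = 2 * 67 + 1.
Step 3: Since 135 mod 67 = 1, the inverse is x = 45.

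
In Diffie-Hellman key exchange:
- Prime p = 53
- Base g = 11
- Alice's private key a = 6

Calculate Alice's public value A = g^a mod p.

Step 1: A = g^a mod p = 11^6 mod 53.
  11^1 mod 53 = 11
  11^2 mod 53 = (11 * 11) mod 53 = 15
  11^3 mod 53 = (15 * 11) mod 53 = 6
  11^4 mod 53 = (6 * 11) mod 53 = 13
  11^5 mod 53 = (13 * 11) mod 53 = 37
  11^6 mod 53 = (37 * 11) mod 53 = 36
Result: A = 36.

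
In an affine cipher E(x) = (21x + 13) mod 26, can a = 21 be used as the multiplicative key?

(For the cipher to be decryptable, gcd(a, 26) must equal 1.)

Step 1: Compute gcd(21, 26).
Step 2: gcd(21, 26) = 1.
Since gcd = 1, 21 is coprime with 26, so it is a valid key.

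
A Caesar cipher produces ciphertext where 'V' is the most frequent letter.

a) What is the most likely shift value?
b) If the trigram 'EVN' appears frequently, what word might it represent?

Step 1: In English, 'E' is the most frequent letter (12.7%).
Step 2: The most frequent ciphertext letter is 'V' (position 21).
Step 3: Shift = (21 - 4) mod 26 = 17.
Step 4: Decrypt 'EVN' by shifting back 17:
  E -> N
  V -> E
  N -> W
Step 5: 'EVN' decrypts to 'NEW'.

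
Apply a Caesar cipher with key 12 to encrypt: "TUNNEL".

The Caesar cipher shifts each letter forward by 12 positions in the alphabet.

Step 1: For each letter, shift forward by 12 positions (mod 26).
  T (position 19) -> position (19+12) mod 26 = 5 -> F
  U (position 20) -> position (20+12) mod 26 = 6 -> G
  N (position 13) -> position (13+12) mod 26 = 25 -> Z
  N (position 13) -> position (13+12) mod 26 = 25 -> Z
  E (position 4) -> position (4+12) mod 26 = 16 -> Q
  L (position 11) -> position (11+12) mod 26 = 23 -> X
Result: FGZZQX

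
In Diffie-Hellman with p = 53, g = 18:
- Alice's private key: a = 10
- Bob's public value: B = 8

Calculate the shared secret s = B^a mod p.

Step 1: s = B^a mod p = 8^10 mod 53.
  8^1 mod 53 = 8
  8^2 mod 53 = (8 * 8) mod 53 = 11
  8^3 mod 53 = (11 * 8) mod 53 = 35
  8^4 mod 53 = (35 * 8) mod 53 = 15
  8^5 mod 53 = (15 * 8) mod 53 = 14
  8^6 mod 53 = (14 * 8) mod 53 = 6
  8^7 mod 53 = (6 * 8) mod 53 = 48
  8^8 mod 53 = (48 * 8) mod 53 = 13
  8^9 mod 53 = (13 * 8) mod 53 = 51
  8^10 mod 53 = (51 * 8) mod 53 = 37
Result: shared secret = 37.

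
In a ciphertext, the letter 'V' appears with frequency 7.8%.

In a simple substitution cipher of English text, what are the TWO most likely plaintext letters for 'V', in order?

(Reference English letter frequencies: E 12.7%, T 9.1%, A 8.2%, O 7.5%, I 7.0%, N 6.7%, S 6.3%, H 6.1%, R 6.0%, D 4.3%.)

Step 1: Observed frequency of 'V' is 7.8%.
Step 2: Compute distances to each reference frequency and sort:
  O (7.5%): difference = 0.3% <-- BEST
  A (8.2%): difference = 0.4% <-- RUNNER-UP
  I (7.0%): difference = 0.8%
  N (6.7%): difference = 1.1%
  T (9.1%): difference = 1.3%
Step 3: Most likely is 'O' (7.5%, diff 0.3%); second most likely is 'A' (8.2%, diff 0.4%).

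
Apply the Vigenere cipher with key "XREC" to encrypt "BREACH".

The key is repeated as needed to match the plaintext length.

Step 1: Repeat key to match plaintext length:
  Plaintext: BREACH
  Key:       XRECXR
Step 2: Encrypt each letter:
  B(1) + X(23) = (1+23) mod 26 = 24 = Y
  R(17) + R(17) = (17+17) mod 26 = 8 = I
  E(4) + E(4) = (4+4) mod 26 = 8 = I
  A(0) + C(2) = (0+2) mod 26 = 2 = C
  C(2) + X(23) = (2+23) mod 26 = 25 = Z
  H(7) + R(17) = (7+17) mod 26 = 24 = Y
Ciphertext: YIICZY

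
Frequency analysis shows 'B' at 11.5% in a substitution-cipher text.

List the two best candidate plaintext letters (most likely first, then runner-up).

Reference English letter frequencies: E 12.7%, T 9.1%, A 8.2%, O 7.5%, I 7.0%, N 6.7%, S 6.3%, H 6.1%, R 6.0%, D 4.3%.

Step 1: Observed frequency of 'B' is 11.5%.
Step 2: Compute distances to each reference frequency and sort:
  E (12.7%): difference = 1.2% <-- BEST
  T (9.1%): difference = 2.4% <-- RUNNER-UP
  A (8.2%): difference = 3.3%
  O (7.5%): difference = 4.0%
  I (7.0%): difference = 4.5%
Step 3: Most likely is 'E' (12.7%, diff 1.2%); second most likely is 'T' (9.1%, diff 2.4%).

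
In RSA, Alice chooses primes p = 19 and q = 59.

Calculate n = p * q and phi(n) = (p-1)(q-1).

Step 1: n = p * q = 19 * 59 = 1121.
Step 2: phi(n) = (p-1)(q-1) = 18 * 58 = 1044.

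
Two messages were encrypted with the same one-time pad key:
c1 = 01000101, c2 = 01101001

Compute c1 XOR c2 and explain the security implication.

Step 1: c1 XOR c2 = (m1 XOR k) XOR (m2 XOR k).
Step 2: By XOR associativity/commutativity: = m1 XOR m2 XOR k XOR k = m1 XOR m2.
Step 3: 01000101 XOR 01101001 = 00101100 = 44.
Step 4: The key cancels out! An attacker learns m1 XOR m2 = 44, revealing the relationship between plaintexts.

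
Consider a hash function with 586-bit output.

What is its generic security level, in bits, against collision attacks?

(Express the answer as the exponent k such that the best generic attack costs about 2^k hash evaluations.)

Step 1: The hash has a 586-bit output.
Step 2: Collision resistance means it should be infeasible to find any x != y with h(x) = h(y).
By the birthday bound, a generic collision search succeeds after about sqrt(2^586) = 2^(586/2) = 2^293 evaluations.
Step 3: Security level = 293 bits.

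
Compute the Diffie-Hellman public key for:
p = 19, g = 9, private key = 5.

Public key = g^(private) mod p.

Step 1: A = g^a mod p = 9^5 mod 19.
  9^1 mod 19 = 9
  9^2 mod 19 = (9 * 9) mod 19 = 5
  9^3 mod 19 = (5 * 9) mod 19 = 7
  9^4 mod 19 = (7 * 9) mod 19 = 6
  9^5 mod 19 = (6 * 9) mod 19 = 16
Result: A = 16.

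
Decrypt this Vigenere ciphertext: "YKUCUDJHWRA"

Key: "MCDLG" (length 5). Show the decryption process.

Step 1: Key 'MCDLG' has length 5. Extended key: MCDLGMCDLGM
Step 2: Decrypt each position:
  Y(24) - M(12) = 12 = M
  K(10) - C(2) = 8 = I
  U(20) - D(3) = 17 = R
  C(2) - L(11) = 17 = R
  U(20) - G(6) = 14 = O
  D(3) - M(12) = 17 = R
  J(9) - C(2) = 7 = H
  H(7) - D(3) = 4 = E
  W(22) - L(11) = 11 = L
  R(17) - G(6) = 11 = L
  A(0) - M(12) = 14 = O
Plaintext: MIRRORHELLO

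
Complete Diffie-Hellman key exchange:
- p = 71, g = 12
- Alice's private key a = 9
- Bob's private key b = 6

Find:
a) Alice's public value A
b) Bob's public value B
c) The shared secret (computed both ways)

Step 1: A = g^a mod p = 12^9 mod 71 = 50.
Step 2: B = g^b mod p = 12^6 mod 71 = 8.
Step 3: Alice computes s = B^a mod p = 8^9 mod 71 = 38.
Step 4: Bob computes s = A^b mod p = 50^6 mod 71 = 38.
Both sides agree: shared secret = 38.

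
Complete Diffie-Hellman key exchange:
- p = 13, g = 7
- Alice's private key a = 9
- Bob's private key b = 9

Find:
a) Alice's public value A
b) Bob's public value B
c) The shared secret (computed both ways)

Step 1: A = g^a mod p = 7^9 mod 13 = 8.
Step 2: B = g^b mod p = 7^9 mod 13 = 8.
Step 3: Alice computes s = B^a mod p = 8^9 mod 13 = 8.
Step 4: Bob computes s = A^b mod p = 8^9 mod 13 = 8.
Both sides agree: shared secret = 8.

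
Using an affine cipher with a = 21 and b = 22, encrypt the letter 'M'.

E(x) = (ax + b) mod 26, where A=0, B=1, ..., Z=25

Step 1: Convert 'M' to number: x = 12.
Step 2: E(12) = (21 * 12 + 22) mod 26 = 274 mod 26 = 14.
Step 3: Convert 14 back to letter: O.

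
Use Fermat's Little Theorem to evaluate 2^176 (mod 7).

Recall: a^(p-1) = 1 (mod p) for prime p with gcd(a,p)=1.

Step 1: Since 7 is prime, by Fermat's Little Theorem: 2^6 = 1 (mod 7).
Step 2: Reduce exponent: 176 mod 6 = 2.
Step 3: So 2^176 = 2^2 (mod 7).
Step 4: 2^2 mod 7 = 4.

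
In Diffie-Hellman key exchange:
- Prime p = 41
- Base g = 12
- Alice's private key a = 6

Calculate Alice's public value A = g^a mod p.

Step 1: A = g^a mod p = 12^6 mod 41.
  12^1 mod 41 = 12
  12^2 mod 41 = (12 * 12) mod 41 = 21
  12^3 mod 41 = (21 * 12) mod 41 = 6
  12^4 mod 41 = (6 * 12) mod 41 = 31
  12^5 mod 41 = (31 * 12) mod 41 = 3
  12^6 mod 41 = (3 * 12) mod 41 = 36
Result: A = 36.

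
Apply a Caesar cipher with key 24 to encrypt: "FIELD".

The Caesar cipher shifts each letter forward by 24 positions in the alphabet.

Step 1: For each letter, shift forward by 24 positions (mod 26).
  F (position 5) -> position (5+24) mod 26 = 3 -> D
  I (position 8) -> position (8+24) mod 26 = 6 -> G
  E (position 4) -> position (4+24) mod 26 = 2 -> C
  L (position 11) -> position (11+24) mod 26 = 9 -> J
  D (position 3) -> position (3+24) mod 26 = 1 -> B
Result: DGCJB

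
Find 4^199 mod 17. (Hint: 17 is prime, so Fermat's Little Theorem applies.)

Step 1: Since 17 is prime, by Fermat's Little Theorem: 4^16 = 1 (mod 17).
Step 2: Reduce exponent: 199 mod 16 = 7.
Step 3: So 4^199 = 4^7 (mod 17).
Step 4: 4^7 mod 17 = 13.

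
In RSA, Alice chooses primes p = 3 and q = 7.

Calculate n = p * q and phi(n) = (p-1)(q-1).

Step 1: n = p * q = 3 * 7 = 21.
Step 2: phi(n) = (p-1)(q-1) = 2 * 6 = 12.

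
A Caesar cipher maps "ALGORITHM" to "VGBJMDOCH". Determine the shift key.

Step 1: Compare first letters: A (position 0) -> V (position 21).
Step 2: Shift = (21 - 0) mod 26 = 21.
The shift value is 21.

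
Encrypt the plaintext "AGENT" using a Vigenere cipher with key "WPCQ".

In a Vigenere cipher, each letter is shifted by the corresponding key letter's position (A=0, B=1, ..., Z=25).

Step 1: Repeat key to match plaintext length:
  Plaintext: AGENT
  Key:       WPCQW
Step 2: Encrypt each letter:
  A(0) + W(22) = (0+22) mod 26 = 22 = W
  G(6) + P(15) = (6+15) mod 26 = 21 = V
  E(4) + C(2) = (4+2) mod 26 = 6 = G
  N(13) + Q(16) = (13+16) mod 26 = 3 = D
  T(19) + W(22) = (19+22) mod 26 = 15 = P
Ciphertext: WVGDP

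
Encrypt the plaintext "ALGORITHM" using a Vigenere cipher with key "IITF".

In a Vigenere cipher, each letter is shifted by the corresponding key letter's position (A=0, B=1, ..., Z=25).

Step 1: Repeat key to match plaintext length:
  Plaintext: ALGORITHM
  Key:       IITFIITFI
Step 2: Encrypt each letter:
  A(0) + I(8) = (0+8) mod 26 = 8 = I
  L(11) + I(8) = (11+8) mod 26 = 19 = T
  G(6) + T(19) = (6+19) mod 26 = 25 = Z
  O(14) + F(5) = (14+5) mod 26 = 19 = T
  R(17) + I(8) = (17+8) mod 26 = 25 = Z
  I(8) + I(8) = (8+8) mod 26 = 16 = Q
  T(19) + T(19) = (19+19) mod 26 = 12 = M
  H(7) + F(5) = (7+5) mod 26 = 12 = M
  M(12) + I(8) = (12+8) mod 26 = 20 = U
Ciphertext: ITZTZQMMU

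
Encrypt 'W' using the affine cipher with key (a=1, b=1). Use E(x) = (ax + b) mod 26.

Step 1: Convert 'W' to number: x = 22.
Step 2: E(22) = (1 * 22 + 1) mod 26 = 23 mod 26 = 23.
Step 3: Convert 23 back to letter: X.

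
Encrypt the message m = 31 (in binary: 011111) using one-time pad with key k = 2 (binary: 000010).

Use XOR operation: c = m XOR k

Step 1: Write out the XOR operation bit by bit:
  Message: 011111
  Key:     000010
  XOR:     011101
Step 2: Convert to decimal: 011101 = 29.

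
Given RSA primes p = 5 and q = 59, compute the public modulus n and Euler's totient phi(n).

Step 1: n = p * q = 5 * 59 = 295.
Step 2: phi(n) = (p-1)(q-1) = 4 * 58 = 232.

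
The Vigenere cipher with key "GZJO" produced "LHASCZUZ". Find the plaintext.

Step 1: Extend key: GZJOGZJO
Step 2: Decrypt each letter (c - k) mod 26:
  L(11) - G(6) = (11-6) mod 26 = 5 = F
  H(7) - Z(25) = (7-25) mod 26 = 8 = I
  A(0) - J(9) = (0-9) mod 26 = 17 = R
  S(18) - O(14) = (18-14) mod 26 = 4 = E
  C(2) - G(6) = (2-6) mod 26 = 22 = W
  Z(25) - Z(25) = (25-25) mod 26 = 0 = A
  U(20) - J(9) = (20-9) mod 26 = 11 = L
  Z(25) - O(14) = (25-14) mod 26 = 11 = L
Plaintext: FIREWALL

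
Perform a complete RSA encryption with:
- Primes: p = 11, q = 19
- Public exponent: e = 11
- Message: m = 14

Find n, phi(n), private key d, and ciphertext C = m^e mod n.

Step 1: n = 11 * 19 = 209.
Step 2: phi(n) = (11-1)(19-1) = 10 * 18 = 180.
Step 3: Find d = 11^(-1) mod 180 = 131.
  Verify: 11 * 131 = 1441 = 1 (mod 180).
Step 4: C = 14^11 mod 209 = 146.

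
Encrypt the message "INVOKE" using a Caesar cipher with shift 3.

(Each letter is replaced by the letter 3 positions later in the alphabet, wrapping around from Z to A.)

Step 1: For each letter, shift forward by 3 positions (mod 26).
  I (position 8) -> position (8+3) mod 26 = 11 -> L
  N (position 13) -> position (13+3) mod 26 = 16 -> Q
  V (position 21) -> position (21+3) mod 26 = 24 -> Y
  O (position 14) -> position (14+3) mod 26 = 17 -> R
  K (position 10) -> position (10+3) mod 26 = 13 -> N
  E (position 4) -> position (4+3) mod 26 = 7 -> H
Result: LQYRNH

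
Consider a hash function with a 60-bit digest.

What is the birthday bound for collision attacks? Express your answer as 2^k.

Step 1: The birthday paradox gives collision probability ~50% after sqrt(2^n) = 2^(n/2) hashes.
Step 2: For 60-bit output: 2^(60/2) = 2^30.
Step 3: Approximately 2^30 hash computations needed.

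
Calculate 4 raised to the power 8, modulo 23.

Step 1: Compute 4^8 mod 23 step by step, reducing modulo 23 at each step.
  4^1 mod 23 = 4
  4^2 mod 23 = (4 * 4) mod 23 = 16
  4^3 mod 23 = (16 * 4) mod 23 = 18
  4^4 mod 23 = (18 * 4) mod 23 = 3
  4^5 mod 23 = (3 * 4) mod 23 = 12
  4^6 mod 23 = (12 * 4) mod 23 = 2
  4^7 mod 23 = (2 * 4) mod 23 = 8
  4^8 mod 23 = (8 * 4) mod 23 = 9
Step 2: Result = 9.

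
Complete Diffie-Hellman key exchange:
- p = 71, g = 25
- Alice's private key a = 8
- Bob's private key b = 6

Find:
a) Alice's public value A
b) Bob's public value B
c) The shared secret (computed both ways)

Step 1: A = g^a mod p = 25^8 mod 71 = 5.
Step 2: B = g^b mod p = 25^6 mod 71 = 25.
Step 3: Alice computes s = B^a mod p = 25^8 mod 71 = 5.
Step 4: Bob computes s = A^b mod p = 5^6 mod 71 = 5.
Both sides agree: shared secret = 5.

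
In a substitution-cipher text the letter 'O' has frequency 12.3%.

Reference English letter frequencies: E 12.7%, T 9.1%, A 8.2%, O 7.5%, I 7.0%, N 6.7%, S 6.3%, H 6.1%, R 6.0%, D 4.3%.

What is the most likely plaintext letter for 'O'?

Step 1: The observed frequency is 12.3%.
Step 2: Compare with English frequencies:
  E: 12.7% (difference: 0.4%) <-- closest
  T: 9.1% (difference: 3.2%)
  A: 8.2% (difference: 4.1%)
  O: 7.5% (difference: 4.8%)
  I: 7.0% (difference: 5.3%)
  N: 6.7% (difference: 5.6%)
  S: 6.3% (difference: 6.0%)
  H: 6.1% (difference: 6.2%)
  R: 6.0% (difference: 6.3%)
  D: 4.3% (difference: 8.0%)
Step 3: 'O' most likely represents 'E' (frequency 12.7%).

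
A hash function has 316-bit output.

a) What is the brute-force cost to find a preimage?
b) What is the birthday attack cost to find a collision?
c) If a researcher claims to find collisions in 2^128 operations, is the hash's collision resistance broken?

Step 1: Preimage resistance requires brute-force of 2^316 operations.
Step 2: Collision resistance (birthday bound) = 2^(316/2) = 2^158.
Step 3: The claimed attack costs 2^128 operations.
Step 4: Since 2^128 < 2^158, the claimed attack beats the generic birthday bound, so collision resistance is broken.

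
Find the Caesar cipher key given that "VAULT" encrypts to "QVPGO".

Step 1: Compare first letters: V (position 21) -> Q (position 16).
Step 2: Shift = (16 - 21) mod 26 = 21.
The shift value is 21.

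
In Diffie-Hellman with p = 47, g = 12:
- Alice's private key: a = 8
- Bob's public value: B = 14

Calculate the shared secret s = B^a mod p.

Step 1: s = B^a mod p = 14^8 mod 47.
  14^1 mod 47 = 14
  14^2 mod 47 = (14 * 14) mod 47 = 8
  14^3 mod 47 = (8 * 14) mod 47 = 18
  14^4 mod 47 = (18 * 14) mod 47 = 17
  14^5 mod 47 = (17 * 14) mod 47 = 3
  14^6 mod 47 = (3 * 14) mod 47 = 42
  14^7 mod 47 = (42 * 14) mod 47 = 24
  14^8 mod 47 = (24 * 14) mod 47 = 7
Result: shared secret = 7.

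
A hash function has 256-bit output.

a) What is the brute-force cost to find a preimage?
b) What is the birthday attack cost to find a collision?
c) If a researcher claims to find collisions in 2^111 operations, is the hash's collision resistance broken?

Step 1: Preimage resistance requires brute-force of 2^256 operations.
Step 2: Collision resistance (birthday bound) = 2^(256/2) = 2^128.
Step 3: The claimed attack costs 2^111 operations.
Step 4: Since 2^111 < 2^128, the claimed attack beats the generic birthday bound, so collision resistance is broken.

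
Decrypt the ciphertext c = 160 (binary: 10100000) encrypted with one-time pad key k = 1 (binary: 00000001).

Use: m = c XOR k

Step 1: XOR ciphertext with key:
  Ciphertext: 10100000
  Key:        00000001
  XOR:        10100001
Step 2: Plaintext = 10100001 = 161 in decimal.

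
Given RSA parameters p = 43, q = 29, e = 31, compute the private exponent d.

Step 1: n = 43 * 29 = 1247.
Step 2: phi(n) = 42 * 28 = 1176.
Step 3: Find d such that 31 * d = 1 (mod 1176).
Step 4: d = 31^(-1) mod 1176 = 607.
Verification: 31 * 607 = 18817 = 16 * 1176 + 1.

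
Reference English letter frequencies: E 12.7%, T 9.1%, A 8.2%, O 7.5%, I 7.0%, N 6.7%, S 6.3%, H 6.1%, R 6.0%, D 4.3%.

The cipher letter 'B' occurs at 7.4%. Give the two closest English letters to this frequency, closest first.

Step 1: Observed frequency of 'B' is 7.4%.
Step 2: Compute distances to each reference frequency and sort:
  O (7.5%): difference = 0.1% <-- BEST
  I (7.0%): difference = 0.4% <-- RUNNER-UP
  N (6.7%): difference = 0.7%
  A (8.2%): difference = 0.8%
  S (6.3%): difference = 1.1%
Step 3: Most likely is 'O' (7.5%, diff 0.1%); second most likely is 'I' (7.0%, diff 0.4%).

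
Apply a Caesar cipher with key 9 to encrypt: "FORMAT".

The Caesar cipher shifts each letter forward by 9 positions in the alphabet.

Step 1: For each letter, shift forward by 9 positions (mod 26).
  F (position 5) -> position (5+9) mod 26 = 14 -> O
  O (position 14) -> position (14+9) mod 26 = 23 -> X
  R (position 17) -> position (17+9) mod 26 = 0 -> A
  M (position 12) -> position (12+9) mod 26 = 21 -> V
  A (position 0) -> position (0+9) mod 26 = 9 -> J
  T (position 19) -> position (19+9) mod 26 = 2 -> C
Result: OXAVJC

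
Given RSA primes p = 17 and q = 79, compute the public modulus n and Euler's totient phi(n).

Step 1: n = p * q = 17 * 79 = 1343.
Step 2: phi(n) = (p-1)(q-1) = 16 * 78 = 1248.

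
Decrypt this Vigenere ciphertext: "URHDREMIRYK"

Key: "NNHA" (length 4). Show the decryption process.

Step 1: Key 'NNHA' has length 4. Extended key: NNHANNHANNH
Step 2: Decrypt each position:
  U(20) - N(13) = 7 = H
  R(17) - N(13) = 4 = E
  H(7) - H(7) = 0 = A
  D(3) - A(0) = 3 = D
  R(17) - N(13) = 4 = E
  E(4) - N(13) = 17 = R
  M(12) - H(7) = 5 = F
  I(8) - A(0) = 8 = I
  R(17) - N(13) = 4 = E
  Y(24) - N(13) = 11 = L
  K(10) - H(7) = 3 = D
Plaintext: HEADERFIELD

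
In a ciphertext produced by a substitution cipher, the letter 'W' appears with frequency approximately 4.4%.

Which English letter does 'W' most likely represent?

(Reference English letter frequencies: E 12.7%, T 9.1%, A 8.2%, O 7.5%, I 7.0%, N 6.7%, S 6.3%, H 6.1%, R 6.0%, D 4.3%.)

Step 1: The observed frequency is 4.4%.
Step 2: Compare with English frequencies:
  E: 12.7% (difference: 8.3%)
  T: 9.1% (difference: 4.7%)
  A: 8.2% (difference: 3.8%)
  O: 7.5% (difference: 3.1%)
  I: 7.0% (difference: 2.6%)
  N: 6.7% (difference: 2.3%)
  S: 6.3% (difference: 1.9%)
  H: 6.1% (difference: 1.7%)
  R: 6.0% (difference: 1.6%)
  D: 4.3% (difference: 0.1%) <-- closest
Step 3: 'W' most likely represents 'D' (frequency 4.3%).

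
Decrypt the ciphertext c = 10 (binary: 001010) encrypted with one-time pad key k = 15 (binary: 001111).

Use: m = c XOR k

Step 1: XOR ciphertext with key:
  Ciphertext: 001010
  Key:        001111
  XOR:        000101
Step 2: Plaintext = 000101 = 5 in decimal.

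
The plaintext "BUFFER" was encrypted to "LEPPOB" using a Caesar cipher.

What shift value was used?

Step 1: Compare first letters: B (position 1) -> L (position 11).
Step 2: Shift = (11 - 1) mod 26 = 10.
The shift value is 10.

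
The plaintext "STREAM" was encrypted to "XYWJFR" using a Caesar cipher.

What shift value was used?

Step 1: Compare first letters: S (position 18) -> X (position 23).
Step 2: Shift = (23 - 18) mod 26 = 5.
The shift value is 5.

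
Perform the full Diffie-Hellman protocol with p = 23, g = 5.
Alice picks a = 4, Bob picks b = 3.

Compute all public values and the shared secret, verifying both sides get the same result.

Step 1: A = g^a mod p = 5^4 mod 23 = 4.
Step 2: B = g^b mod p = 5^3 mod 23 = 10.
Step 3: Alice computes s = B^a mod p = 10^4 mod 23 = 18.
Step 4: Bob computes s = A^b mod p = 4^3 mod 23 = 18.
Both sides agree: shared secret = 18.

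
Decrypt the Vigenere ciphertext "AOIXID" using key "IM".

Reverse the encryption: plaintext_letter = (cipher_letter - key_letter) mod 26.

Step 1: Extend key: IMIMIM
Step 2: Decrypt each letter (c - k) mod 26:
  A(0) - I(8) = (0-8) mod 26 = 18 = S
  O(14) - M(12) = (14-12) mod 26 = 2 = C
  I(8) - I(8) = (8-8) mod 26 = 0 = A
  X(23) - M(12) = (23-12) mod 26 = 11 = L
  I(8) - I(8) = (8-8) mod 26 = 0 = A
  D(3) - M(12) = (3-12) mod 26 = 17 = R
Plaintext: SCALAR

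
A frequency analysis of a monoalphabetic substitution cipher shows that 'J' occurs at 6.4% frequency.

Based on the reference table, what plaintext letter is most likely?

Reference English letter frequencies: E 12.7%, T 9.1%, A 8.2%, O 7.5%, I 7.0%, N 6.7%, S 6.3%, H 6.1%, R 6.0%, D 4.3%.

Step 1: The observed frequency is 6.4%.
Step 2: Compare with English frequencies:
  E: 12.7% (difference: 6.3%)
  T: 9.1% (difference: 2.7%)
  A: 8.2% (difference: 1.8%)
  O: 7.5% (difference: 1.1%)
  I: 7.0% (difference: 0.6%)
  N: 6.7% (difference: 0.3%)
  S: 6.3% (difference: 0.1%) <-- closest
  H: 6.1% (difference: 0.3%)
  R: 6.0% (difference: 0.4%)
  D: 4.3% (difference: 2.1%)
Step 3: 'J' most likely represents 'S' (frequency 6.3%).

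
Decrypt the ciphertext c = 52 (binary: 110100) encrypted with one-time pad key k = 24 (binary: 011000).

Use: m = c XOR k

Step 1: XOR ciphertext with key:
  Ciphertext: 110100
  Key:        011000
  XOR:        101100
Step 2: Plaintext = 101100 = 44 in decimal.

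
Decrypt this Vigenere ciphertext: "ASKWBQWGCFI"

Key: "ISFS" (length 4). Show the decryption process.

Step 1: Key 'ISFS' has length 4. Extended key: ISFSISFSISF
Step 2: Decrypt each position:
  A(0) - I(8) = 18 = S
  S(18) - S(18) = 0 = A
  K(10) - F(5) = 5 = F
  W(22) - S(18) = 4 = E
  B(1) - I(8) = 19 = T
  Q(16) - S(18) = 24 = Y
  W(22) - F(5) = 17 = R
  G(6) - S(18) = 14 = O
  C(2) - I(8) = 20 = U
  F(5) - S(18) = 13 = N
  I(8) - F(5) = 3 = D
Plaintext: SAFETYROUND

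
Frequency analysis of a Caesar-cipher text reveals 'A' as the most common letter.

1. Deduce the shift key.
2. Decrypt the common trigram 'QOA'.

Step 1: In English, 'E' is the most frequent letter (12.7%).
Step 2: The most frequent ciphertext letter is 'A' (position 0).
Step 3: Shift = (0 - 4) mod 26 = 22.
Step 4: Decrypt 'QOA' by shifting back 22:
  Q -> U
  O -> S
  A -> E
Step 5: 'QOA' decrypts to 'USE'.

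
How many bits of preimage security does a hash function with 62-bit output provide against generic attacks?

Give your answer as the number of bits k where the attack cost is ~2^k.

Step 1: The hash has a 62-bit output.
Step 2: Preimage resistance means: given a digest h(x), it should be infeasible to find any input that hashes to it.
With a 62-bit output there are 2^62 possible digests, so a generic brute-force preimage search costs about 2^62 evaluations.
Step 3: Security level = 62 bits.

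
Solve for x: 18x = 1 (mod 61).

Step 1: We need x such that 18 * x = 1 (mod 61).
Step 2: Using the extended Euclidean algorithm or trial:
  18 * 17 = 306 = 5 * 61 + 1.
Step 3: Since 306 mod 61 = 1, the inverse is x = 17.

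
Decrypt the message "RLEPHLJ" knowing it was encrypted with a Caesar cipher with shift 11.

Step 1: Reverse the shift by subtracting 11 from each letter position.
  R (position 17) -> position (17-11) mod 26 = 6 -> G
  L (position 11) -> position (11-11) mod 26 = 0 -> A
  E (position 4) -> position (4-11) mod 26 = 19 -> T
  P (position 15) -> position (15-11) mod 26 = 4 -> E
  H (position 7) -> position (7-11) mod 26 = 22 -> W
  L (position 11) -> position (11-11) mod 26 = 0 -> A
  J (position 9) -> position (9-11) mod 26 = 24 -> Y
Decrypted message: GATEWAY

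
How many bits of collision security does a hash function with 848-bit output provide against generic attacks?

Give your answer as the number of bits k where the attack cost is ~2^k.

Step 1: The hash has a 848-bit output.
Step 2: Collision resistance means it should be infeasible to find any x != y with h(x) = h(y).
By the birthday bound, a generic collision search succeeds after about sqrt(2^848) = 2^(848/2) = 2^424 evaluations.
Step 3: Security level = 424 bits.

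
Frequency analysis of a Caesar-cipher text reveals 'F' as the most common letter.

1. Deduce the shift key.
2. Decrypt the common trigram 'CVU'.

Step 1: In English, 'E' is the most frequent letter (12.7%).
Step 2: The most frequent ciphertext letter is 'F' (position 5).
Step 3: Shift = (5 - 4) mod 26 = 1.
Step 4: Decrypt 'CVU' by shifting back 1:
  C -> B
  V -> U
  U -> T
Step 5: 'CVU' decrypts to 'BUT'.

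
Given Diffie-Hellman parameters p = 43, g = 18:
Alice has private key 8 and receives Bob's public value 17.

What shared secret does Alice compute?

Step 1: s = B^a mod p = 17^8 mod 43.
  17^1 mod 43 = 17
  17^2 mod 43 = (17 * 17) mod 43 = 31
  17^3 mod 43 = (31 * 17) mod 43 = 11
  17^4 mod 43 = (11 * 17) mod 43 = 15
  17^5 mod 43 = (15 * 17) mod 43 = 40
  17^6 mod 43 = (40 * 17) mod 43 = 35
  17^7 mod 43 = (35 * 17) mod 43 = 36
  17^8 mod 43 = (36 * 17) mod 43 = 10
Result: shared secret = 10.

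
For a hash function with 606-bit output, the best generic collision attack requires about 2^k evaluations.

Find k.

Step 1: The hash has a 606-bit output.
Step 2: Collision resistance means it should be infeasible to find any x != y with h(x) = h(y).
By the birthday bound, a generic collision search succeeds after about sqrt(2^606) = 2^(606/2) = 2^303 evaluations.
Step 3: Security level = 303 bits.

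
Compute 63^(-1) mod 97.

Step 1: We need x such that 63 * x = 1 (mod 97).
Step 2: Using the extended Euclidean algorithm or trial:
  63 * 77 = 4851 = 50 * 97 + 1.
Step 3: Since 4851 mod 97 = 1, the inverse is x = 77.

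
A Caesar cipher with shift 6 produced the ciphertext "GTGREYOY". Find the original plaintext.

Step 1: Reverse the shift by subtracting 6 from each letter position.
  G (position 6) -> position (6-6) mod 26 = 0 -> A
  T (position 19) -> position (19-6) mod 26 = 13 -> N
  G (position 6) -> position (6-6) mod 26 = 0 -> A
  R (position 17) -> position (17-6) mod 26 = 11 -> L
  E (position 4) -> position (4-6) mod 26 = 24 -> Y
  Y (position 24) -> position (24-6) mod 26 = 18 -> S
  O (position 14) -> position (14-6) mod 26 = 8 -> I
  Y (position 24) -> position (24-6) mod 26 = 18 -> S
Decrypted message: ANALYSIS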